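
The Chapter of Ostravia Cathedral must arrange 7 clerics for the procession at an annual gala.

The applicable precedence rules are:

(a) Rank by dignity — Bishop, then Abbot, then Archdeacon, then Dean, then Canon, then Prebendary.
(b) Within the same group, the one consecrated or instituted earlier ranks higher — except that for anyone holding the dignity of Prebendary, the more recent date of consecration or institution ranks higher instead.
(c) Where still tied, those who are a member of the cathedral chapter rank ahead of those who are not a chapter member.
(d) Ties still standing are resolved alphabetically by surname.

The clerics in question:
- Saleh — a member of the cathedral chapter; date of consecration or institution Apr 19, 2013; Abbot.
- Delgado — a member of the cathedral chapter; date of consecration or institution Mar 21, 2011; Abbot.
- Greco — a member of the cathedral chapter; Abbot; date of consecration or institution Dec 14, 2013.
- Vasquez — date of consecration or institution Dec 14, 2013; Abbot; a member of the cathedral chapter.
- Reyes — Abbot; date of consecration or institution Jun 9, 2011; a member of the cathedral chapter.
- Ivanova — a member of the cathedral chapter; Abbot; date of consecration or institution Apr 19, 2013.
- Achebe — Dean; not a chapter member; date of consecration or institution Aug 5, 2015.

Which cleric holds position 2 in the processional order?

Reyes

By dignity: Delgado, Reyes, Ivanova, Saleh, Greco and Vasquez (Abbot); then Achebe (Dean).
Among Delgado, Reyes, Ivanova, Saleh, Greco and Vasquez, by date of consecration or institution (earlier first): Delgado (Mar 21, 2011) before Reyes (Jun 9, 2011) before Ivanova and Saleh (Apr 19, 2013) before Greco and Vasquez (Dec 14, 2013).
Ivanova and Saleh are each a member of the cathedral chapter, so the next rule applies.
Among Ivanova and Saleh, alphabetically by surname: Ivanova before Saleh.
Greco and Vasquez are each a member of the cathedral chapter, so the next rule applies.
Among Greco and Vasquez, alphabetically by surname: Greco before Vasquez.
Order: Delgado, Reyes, Ivanova, Saleh, Greco, Vasquez, Achebe.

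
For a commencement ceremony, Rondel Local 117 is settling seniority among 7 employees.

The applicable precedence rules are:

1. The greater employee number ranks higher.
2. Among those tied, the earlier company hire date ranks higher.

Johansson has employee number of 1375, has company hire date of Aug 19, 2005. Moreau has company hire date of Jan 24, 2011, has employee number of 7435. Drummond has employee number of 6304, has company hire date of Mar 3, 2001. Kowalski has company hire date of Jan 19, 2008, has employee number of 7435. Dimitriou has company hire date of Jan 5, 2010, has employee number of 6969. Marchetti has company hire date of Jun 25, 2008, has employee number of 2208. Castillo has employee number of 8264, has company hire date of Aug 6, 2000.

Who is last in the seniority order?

By employee number (higher first): Castillo (8264); then Kowalski and Moreau (both 7435); then Dimitriou (6969); then Drummond (6304); then Marchetti (2208); then Johansson (1375).
Among Kowalski and Moreau, by company hire date (earlier first): Kowalski (Jan 19, 2008) before Moreau (Jan 24, 2011).
Order: Castillo, Kowalski, Moreau, Dimitriou, Drummond, Marchetti, Johansson.

Johansson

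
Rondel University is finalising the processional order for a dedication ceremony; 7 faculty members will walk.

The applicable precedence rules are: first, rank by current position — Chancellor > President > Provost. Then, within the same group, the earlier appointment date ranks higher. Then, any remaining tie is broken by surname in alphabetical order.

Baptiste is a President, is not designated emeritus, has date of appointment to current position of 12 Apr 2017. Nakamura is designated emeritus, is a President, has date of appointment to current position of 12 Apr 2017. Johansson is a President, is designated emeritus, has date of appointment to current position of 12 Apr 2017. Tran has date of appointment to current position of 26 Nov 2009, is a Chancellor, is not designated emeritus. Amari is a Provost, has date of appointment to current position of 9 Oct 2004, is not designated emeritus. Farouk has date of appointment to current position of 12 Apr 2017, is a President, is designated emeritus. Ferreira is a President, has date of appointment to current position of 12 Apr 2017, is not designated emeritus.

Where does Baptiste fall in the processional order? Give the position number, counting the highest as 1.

By current position: Tran (Chancellor); then Baptiste, Farouk, Ferreira, Johansson and Nakamura (President); then Amari (Provost).
Baptiste, Farouk, Ferreira, Johansson and Nakamura all have date of appointment to current position 12 Apr 2017, so the next rule applies.
Among Baptiste, Farouk, Ferreira, Johansson and Nakamura, alphabetically by surname: Baptiste before Farouk before Ferreira before Johansson before Nakamura.
Order: Tran, Baptiste, Farouk, Ferreira, Johansson, Nakamura, Amari. So position 2.

2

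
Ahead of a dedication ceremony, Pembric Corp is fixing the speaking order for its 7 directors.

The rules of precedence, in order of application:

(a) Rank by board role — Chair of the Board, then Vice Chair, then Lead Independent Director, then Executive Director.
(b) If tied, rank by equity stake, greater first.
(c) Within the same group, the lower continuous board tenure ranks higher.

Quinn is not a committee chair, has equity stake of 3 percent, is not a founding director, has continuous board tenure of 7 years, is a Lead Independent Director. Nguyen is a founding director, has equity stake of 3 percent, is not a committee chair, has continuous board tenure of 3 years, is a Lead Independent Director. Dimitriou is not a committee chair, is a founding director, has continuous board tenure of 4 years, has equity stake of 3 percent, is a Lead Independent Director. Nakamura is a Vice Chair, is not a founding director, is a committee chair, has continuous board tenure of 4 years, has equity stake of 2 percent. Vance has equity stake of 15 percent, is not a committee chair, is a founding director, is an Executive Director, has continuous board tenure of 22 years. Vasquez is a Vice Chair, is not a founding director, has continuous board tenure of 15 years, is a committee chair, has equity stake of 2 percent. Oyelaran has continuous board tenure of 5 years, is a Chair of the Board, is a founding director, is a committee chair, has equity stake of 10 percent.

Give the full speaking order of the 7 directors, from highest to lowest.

By board role: Oyelaran (Chair of the Board); then Nakamura and Vasquez (Vice Chair); then Nguyen, Dimitriou and Quinn (Lead Independent Director); then Vance (Executive Director).
Nakamura and Vasquez both have equity stake 2 percent, so the next rule applies.
Among Nakamura and Vasquez, by continuous board tenure (lower first): Nakamura (4 years) before Vasquez (15 years).
Nguyen, Dimitriou and Quinn all have equity stake 3 percent, so the next rule applies.
Among Nguyen, Dimitriou and Quinn, by continuous board tenure (lower first): Nguyen (3 years) before Dimitriou (4 years) before Quinn (7 years).
Full order: Oyelaran, Nakamura, Vasquez, Nguyen, Dimitriou, Quinn, Vance.

Oyelaran, Nakamura, Vasquez, Nguyen, Dimitriou, Quinn, Vance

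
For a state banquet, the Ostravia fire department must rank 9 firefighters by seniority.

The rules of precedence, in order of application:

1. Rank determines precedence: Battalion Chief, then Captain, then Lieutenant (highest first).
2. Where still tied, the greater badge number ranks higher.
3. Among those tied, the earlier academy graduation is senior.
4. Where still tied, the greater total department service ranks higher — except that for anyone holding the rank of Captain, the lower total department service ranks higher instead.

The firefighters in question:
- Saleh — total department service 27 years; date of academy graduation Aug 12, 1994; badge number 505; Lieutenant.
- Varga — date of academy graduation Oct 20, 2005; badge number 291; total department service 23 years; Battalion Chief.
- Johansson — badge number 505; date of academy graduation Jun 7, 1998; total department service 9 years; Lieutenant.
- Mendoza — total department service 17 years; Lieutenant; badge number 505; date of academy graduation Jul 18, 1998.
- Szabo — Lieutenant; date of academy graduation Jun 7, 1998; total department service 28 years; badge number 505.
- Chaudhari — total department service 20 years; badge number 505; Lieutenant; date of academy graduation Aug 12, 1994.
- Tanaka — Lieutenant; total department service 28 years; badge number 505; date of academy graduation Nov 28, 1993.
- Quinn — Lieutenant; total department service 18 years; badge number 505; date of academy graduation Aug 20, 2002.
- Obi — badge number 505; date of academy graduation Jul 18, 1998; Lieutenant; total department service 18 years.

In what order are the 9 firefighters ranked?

Varga, Tanaka, Saleh, Chaudhari, Szabo, Johansson, Obi, Mendoza, Quinn

By rank: Varga (Battalion Chief); then Tanaka, Saleh, Chaudhari, Szabo, Johansson, Obi, Mendoza and Quinn (Lieutenant).
Tanaka, Saleh, Chaudhari, Szabo, Johansson, Obi, Mendoza and Quinn all have badge number 505, so the next rule applies.
Among Tanaka, Saleh, Chaudhari, Szabo, Johansson, Obi, Mendoza and Quinn, by date of academy graduation (earlier first): Tanaka (Nov 28, 1993) before Saleh and Chaudhari (Aug 12, 1994) before Szabo and Johansson (Jun 7, 1998) before Obi and Mendoza (Jul 18, 1998) before Quinn (Aug 20, 2002).
Among Saleh and Chaudhari, by total department service (higher first): Saleh (27 years) before Chaudhari (20 years).
Among Szabo and Johansson, by total department service (higher first): Szabo (28 years) before Johansson (9 years).
Among Obi and Mendoza, by total department service (higher first): Obi (18 years) before Mendoza (17 years).
Full order: Varga, Tanaka, Saleh, Chaudhari, Szabo, Johansson, Obi, Mendoza, Quinn.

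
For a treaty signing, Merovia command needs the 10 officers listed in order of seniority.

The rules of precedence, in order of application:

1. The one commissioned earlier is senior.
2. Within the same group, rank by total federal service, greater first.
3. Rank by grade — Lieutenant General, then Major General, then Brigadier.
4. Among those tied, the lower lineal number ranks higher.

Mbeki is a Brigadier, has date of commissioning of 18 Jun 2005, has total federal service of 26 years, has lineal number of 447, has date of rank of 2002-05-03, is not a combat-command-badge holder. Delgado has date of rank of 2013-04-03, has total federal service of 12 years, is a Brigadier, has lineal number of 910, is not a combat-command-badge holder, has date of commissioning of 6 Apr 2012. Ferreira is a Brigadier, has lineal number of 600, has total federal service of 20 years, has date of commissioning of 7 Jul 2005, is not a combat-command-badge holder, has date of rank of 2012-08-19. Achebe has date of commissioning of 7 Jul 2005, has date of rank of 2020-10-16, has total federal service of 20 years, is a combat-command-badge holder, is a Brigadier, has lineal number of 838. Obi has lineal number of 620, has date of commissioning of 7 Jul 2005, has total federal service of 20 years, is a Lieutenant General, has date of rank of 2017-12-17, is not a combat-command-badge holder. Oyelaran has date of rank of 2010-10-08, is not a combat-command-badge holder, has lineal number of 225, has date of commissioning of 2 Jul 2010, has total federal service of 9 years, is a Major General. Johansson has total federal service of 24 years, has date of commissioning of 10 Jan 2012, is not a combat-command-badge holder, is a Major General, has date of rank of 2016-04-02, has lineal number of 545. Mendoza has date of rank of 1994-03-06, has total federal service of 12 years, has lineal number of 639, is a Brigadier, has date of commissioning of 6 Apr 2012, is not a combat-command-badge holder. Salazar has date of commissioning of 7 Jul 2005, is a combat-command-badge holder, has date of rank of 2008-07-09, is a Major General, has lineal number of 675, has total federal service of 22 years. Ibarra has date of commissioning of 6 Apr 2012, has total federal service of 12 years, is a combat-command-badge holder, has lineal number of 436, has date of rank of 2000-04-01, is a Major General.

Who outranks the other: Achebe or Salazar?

By date of commissioning (earlier first): Mbeki (18 Jun 2005); then Salazar, Obi, Ferreira and Achebe (each 7 Jul 2005); then Oyelaran (2 Jul 2010); then Johansson (10 Jan 2012); then Ibarra, Mendoza and Delgado (each 6 Apr 2012).
Among Salazar, Obi, Ferreira and Achebe, by total federal service (higher first): Salazar (22 years) before Obi, Ferreira and Achebe (20 years).
Among Obi, Ferreira and Achebe, by grade: Obi (Lieutenant General) before Ferreira and Achebe (Brigadier).
Among Ferreira and Achebe, by lineal number (lower first): Ferreira (600) before Achebe (838).
Ibarra, Mendoza and Delgado all have total federal service 12 years, so the next rule applies.
Among Ibarra, Mendoza and Delgado, by grade: Ibarra (Major General) before Mendoza and Delgado (Brigadier).
Among Mendoza and Delgado, by lineal number (lower first): Mendoza (639) before Delgado (910).
So Salazar takes precedence.

Salazar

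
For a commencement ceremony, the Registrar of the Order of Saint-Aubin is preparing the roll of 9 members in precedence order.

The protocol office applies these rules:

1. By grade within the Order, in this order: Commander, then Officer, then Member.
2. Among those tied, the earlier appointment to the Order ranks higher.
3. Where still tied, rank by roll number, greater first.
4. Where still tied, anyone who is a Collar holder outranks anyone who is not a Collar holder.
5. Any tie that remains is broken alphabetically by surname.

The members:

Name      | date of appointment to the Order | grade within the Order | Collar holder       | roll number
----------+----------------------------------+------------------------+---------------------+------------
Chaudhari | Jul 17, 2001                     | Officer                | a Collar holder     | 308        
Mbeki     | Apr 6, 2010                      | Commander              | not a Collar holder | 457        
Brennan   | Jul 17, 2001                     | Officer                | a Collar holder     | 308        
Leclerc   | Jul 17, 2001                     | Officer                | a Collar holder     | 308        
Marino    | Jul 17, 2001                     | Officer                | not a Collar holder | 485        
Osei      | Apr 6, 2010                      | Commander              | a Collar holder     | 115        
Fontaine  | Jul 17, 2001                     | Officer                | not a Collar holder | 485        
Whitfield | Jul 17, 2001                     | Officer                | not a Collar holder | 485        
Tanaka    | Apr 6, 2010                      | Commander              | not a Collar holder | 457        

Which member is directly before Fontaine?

Osei

By grade within the Order: Mbeki, Tanaka and Osei (Commander); then Fontaine, Marino, Whitfield, Brennan, Chaudhari and Leclerc (Officer).
Mbeki, Tanaka and Osei all have date of appointment to the Order Apr 6, 2010, so the next rule applies.
Among Mbeki, Tanaka and Osei, by roll number (higher first): Mbeki and Tanaka (457) before Osei (115).
Mbeki and Tanaka are each not a Collar holder, so the next rule applies.
Among Mbeki and Tanaka, alphabetically by surname: Mbeki before Tanaka.
Fontaine, Marino, Whitfield, Brennan, Chaudhari and Leclerc all have date of appointment to the Order Jul 17, 2001, so the next rule applies.
Among Fontaine, Marino, Whitfield, Brennan, Chaudhari and Leclerc, by roll number (higher first): Fontaine, Marino and Whitfield (485) before Brennan, Chaudhari and Leclerc (308).
Fontaine, Marino and Whitfield are each not a Collar holder, so the next rule applies.
Among Fontaine, Marino and Whitfield, alphabetically by surname: Fontaine before Marino before Whitfield.
Brennan, Chaudhari and Leclerc are each a Collar holder, so the next rule applies.
Among Brennan, Chaudhari and Leclerc, alphabetically by surname: Brennan before Chaudhari before Leclerc.
Order: Mbeki, Tanaka, Osei, Fontaine, Marino, Whitfield, Brennan, Chaudhari, Leclerc.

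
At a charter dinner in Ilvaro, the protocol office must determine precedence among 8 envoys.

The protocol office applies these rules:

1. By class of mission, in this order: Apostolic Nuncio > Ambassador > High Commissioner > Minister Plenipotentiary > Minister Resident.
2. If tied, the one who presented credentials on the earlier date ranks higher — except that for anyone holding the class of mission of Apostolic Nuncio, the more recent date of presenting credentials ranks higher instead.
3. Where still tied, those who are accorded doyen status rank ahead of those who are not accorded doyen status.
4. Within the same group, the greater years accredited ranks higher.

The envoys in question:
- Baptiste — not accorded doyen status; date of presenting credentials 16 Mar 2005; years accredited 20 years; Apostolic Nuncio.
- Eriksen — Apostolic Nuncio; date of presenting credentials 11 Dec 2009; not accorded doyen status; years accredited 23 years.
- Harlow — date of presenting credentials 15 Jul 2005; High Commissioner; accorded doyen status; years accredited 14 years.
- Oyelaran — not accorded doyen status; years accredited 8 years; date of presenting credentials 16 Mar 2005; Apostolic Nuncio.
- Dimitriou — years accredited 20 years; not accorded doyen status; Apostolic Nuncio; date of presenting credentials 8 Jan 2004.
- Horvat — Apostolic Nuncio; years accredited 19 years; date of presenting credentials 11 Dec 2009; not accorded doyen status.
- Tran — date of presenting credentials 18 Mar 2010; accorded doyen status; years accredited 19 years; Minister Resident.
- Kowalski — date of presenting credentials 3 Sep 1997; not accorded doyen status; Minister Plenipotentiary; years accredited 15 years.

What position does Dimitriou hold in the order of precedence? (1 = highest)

By class of mission: Eriksen, Horvat, Baptiste, Oyelaran and Dimitriou (Apostolic Nuncio); then Harlow (High Commissioner); then Kowalski (Minister Plenipotentiary); then Tran (Minister Resident).
Among Eriksen, Horvat, Baptiste, Oyelaran and Dimitriou, by date of presenting credentials (later first) (reversed rule for this group): Eriksen and Horvat (11 Dec 2009) before Baptiste and Oyelaran (16 Mar 2005) before Dimitriou (8 Jan 2004).
Eriksen and Horvat are each not accorded doyen status, so the next rule applies.
Among Eriksen and Horvat, by years accredited (higher first): Eriksen (23 years) before Horvat (19 years).
Baptiste and Oyelaran are each not accorded doyen status, so the next rule applies.
Among Baptiste and Oyelaran, by years accredited (higher first): Baptiste (20 years) before Oyelaran (8 years).
Order: Eriksen, Horvat, Baptiste, Oyelaran, Dimitriou, Harlow, Kowalski, Tran. So position 5.

5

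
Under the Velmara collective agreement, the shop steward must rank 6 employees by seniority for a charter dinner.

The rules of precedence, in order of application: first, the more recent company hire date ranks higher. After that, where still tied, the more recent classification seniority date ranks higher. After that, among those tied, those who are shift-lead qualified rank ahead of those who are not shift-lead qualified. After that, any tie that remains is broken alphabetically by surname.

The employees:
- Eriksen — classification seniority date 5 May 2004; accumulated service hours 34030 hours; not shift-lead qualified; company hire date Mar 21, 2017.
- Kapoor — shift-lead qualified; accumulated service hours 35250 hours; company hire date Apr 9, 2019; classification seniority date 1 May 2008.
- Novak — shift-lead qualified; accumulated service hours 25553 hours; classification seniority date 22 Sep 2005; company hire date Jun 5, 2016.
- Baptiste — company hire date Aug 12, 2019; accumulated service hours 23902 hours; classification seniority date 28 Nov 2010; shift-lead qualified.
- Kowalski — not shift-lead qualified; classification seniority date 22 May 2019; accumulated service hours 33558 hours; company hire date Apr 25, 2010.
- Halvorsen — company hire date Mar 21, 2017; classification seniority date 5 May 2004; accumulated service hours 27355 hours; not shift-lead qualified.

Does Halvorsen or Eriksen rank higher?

By company hire date (later first): Baptiste (Aug 12, 2019); then Kapoor (Apr 9, 2019); then Eriksen and Halvorsen (both Mar 21, 2017); then Novak (Jun 5, 2016); then Kowalski (Apr 25, 2010).
Eriksen and Halvorsen both have classification seniority date 5 May 2004, so the next rule applies.
Eriksen and Halvorsen are each not shift-lead qualified, so the next rule applies.
Among Eriksen and Halvorsen, alphabetically by surname: Eriksen before Halvorsen.
So Eriksen takes precedence.

Eriksen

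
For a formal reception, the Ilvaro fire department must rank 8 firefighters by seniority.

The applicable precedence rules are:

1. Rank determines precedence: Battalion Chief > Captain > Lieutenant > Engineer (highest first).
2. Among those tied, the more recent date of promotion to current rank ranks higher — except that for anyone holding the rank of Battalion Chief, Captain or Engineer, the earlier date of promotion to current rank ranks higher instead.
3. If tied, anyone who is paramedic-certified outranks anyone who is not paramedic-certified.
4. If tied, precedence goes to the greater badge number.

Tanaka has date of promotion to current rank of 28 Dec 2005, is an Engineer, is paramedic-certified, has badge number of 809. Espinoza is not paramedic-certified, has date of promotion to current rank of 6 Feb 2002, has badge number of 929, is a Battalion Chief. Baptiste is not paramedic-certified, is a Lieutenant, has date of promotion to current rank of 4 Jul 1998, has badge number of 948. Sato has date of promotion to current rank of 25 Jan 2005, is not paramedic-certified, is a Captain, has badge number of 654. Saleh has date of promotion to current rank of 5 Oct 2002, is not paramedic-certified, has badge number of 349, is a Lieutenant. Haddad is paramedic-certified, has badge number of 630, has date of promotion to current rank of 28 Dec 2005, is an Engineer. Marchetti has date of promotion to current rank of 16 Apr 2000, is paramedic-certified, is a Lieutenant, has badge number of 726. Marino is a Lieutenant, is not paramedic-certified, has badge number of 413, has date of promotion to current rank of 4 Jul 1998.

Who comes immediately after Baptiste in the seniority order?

By rank: Espinoza (Battalion Chief); then Sato (Captain); then Saleh, Marchetti, Baptiste and Marino (Lieutenant); then Tanaka and Haddad (Engineer).
Among Saleh, Marchetti, Baptiste and Marino, by date of promotion to current rank (later first): Saleh (5 Oct 2002) before Marchetti (16 Apr 2000) before Baptiste and Marino (4 Jul 1998).
Baptiste and Marino are each not paramedic-certified, so the next rule applies.
Among Baptiste and Marino, by badge number (higher first): Baptiste (948) before Marino (413).
Tanaka and Haddad both have date of promotion to current rank 28 Dec 2005, so the next rule applies.
Tanaka and Haddad are each paramedic-certified, so the next rule applies.
Among Tanaka and Haddad, by badge number (higher first): Tanaka (809) before Haddad (630).
Order: Espinoza, Sato, Saleh, Marchetti, Baptiste, Marino, Tanaka, Haddad.

Marino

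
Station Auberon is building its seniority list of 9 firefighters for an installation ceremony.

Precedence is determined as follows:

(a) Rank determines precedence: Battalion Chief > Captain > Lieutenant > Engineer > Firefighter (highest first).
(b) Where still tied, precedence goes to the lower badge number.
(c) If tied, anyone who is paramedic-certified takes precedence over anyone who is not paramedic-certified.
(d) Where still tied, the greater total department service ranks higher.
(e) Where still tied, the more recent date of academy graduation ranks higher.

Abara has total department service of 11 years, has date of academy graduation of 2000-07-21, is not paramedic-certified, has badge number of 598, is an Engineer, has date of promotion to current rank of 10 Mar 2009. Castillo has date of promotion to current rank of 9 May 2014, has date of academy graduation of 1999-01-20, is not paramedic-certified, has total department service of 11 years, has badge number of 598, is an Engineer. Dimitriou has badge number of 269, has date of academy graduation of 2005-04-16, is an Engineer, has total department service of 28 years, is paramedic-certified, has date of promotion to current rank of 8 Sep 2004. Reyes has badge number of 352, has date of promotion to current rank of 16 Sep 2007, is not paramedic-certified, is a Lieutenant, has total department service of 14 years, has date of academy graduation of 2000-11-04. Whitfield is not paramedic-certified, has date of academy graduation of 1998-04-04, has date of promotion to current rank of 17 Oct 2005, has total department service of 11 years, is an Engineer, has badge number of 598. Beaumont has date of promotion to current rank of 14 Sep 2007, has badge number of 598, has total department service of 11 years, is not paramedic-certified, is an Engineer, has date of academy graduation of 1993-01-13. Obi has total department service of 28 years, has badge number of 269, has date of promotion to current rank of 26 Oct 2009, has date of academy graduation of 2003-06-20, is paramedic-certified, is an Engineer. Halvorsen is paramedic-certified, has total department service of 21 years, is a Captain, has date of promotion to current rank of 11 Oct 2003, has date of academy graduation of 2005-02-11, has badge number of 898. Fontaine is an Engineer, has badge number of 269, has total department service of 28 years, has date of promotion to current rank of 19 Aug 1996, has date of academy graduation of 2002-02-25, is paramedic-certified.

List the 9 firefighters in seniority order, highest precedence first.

By rank: Halvorsen (Captain); then Reyes (Lieutenant); then Dimitriou, Obi, Fontaine, Abara, Castillo, Whitfield and Beaumont (Engineer).
Among Dimitriou, Obi, Fontaine, Abara, Castillo, Whitfield and Beaumont, by badge number (lower first): Dimitriou, Obi and Fontaine (269) before Abara, Castillo, Whitfield and Beaumont (598).
Dimitriou, Obi and Fontaine are each paramedic-certified, so the next rule applies.
Dimitriou, Obi and Fontaine all have total department service 28 years, so the next rule applies.
Among Dimitriou, Obi and Fontaine, by date of academy graduation (later first): Dimitriou (2005-04-16) before Obi (2003-06-20) before Fontaine (2002-02-25).
Abara, Castillo, Whitfield and Beaumont are each not paramedic-certified, so the next rule applies.
Abara, Castillo, Whitfield and Beaumont all have total department service 11 years, so the next rule applies.
Among Abara, Castillo, Whitfield and Beaumont, by date of academy graduation (later first): Abara (2000-07-21) before Castillo (1999-01-20) before Whitfield (1998-04-04) before Beaumont (1993-01-13).
Full order: Halvorsen, Reyes, Dimitriou, Obi, Fontaine, Abara, Castillo, Whitfield, Beaumont.

Halvorsen, Reyes, Dimitriou, Obi, Fontaine, Abara, Castillo, Whitfield, Beaumont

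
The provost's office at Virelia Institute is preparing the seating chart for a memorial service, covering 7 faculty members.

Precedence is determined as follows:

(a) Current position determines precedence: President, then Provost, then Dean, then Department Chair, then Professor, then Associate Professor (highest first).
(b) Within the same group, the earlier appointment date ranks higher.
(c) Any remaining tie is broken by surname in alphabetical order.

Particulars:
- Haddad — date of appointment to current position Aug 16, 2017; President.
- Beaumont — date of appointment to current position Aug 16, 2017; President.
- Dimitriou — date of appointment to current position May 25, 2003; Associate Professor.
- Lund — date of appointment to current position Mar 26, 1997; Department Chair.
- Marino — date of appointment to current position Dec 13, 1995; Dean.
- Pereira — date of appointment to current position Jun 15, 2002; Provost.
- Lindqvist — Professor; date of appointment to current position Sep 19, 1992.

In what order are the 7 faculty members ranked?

Beaumont, Haddad, Pereira, Marino, Lund, Lindqvist, Dimitriou

By current position: Beaumont and Haddad (President); then Pereira (Provost); then Marino (Dean); then Lund (Department Chair); then Lindqvist (Professor); then Dimitriou (Associate Professor).
Beaumont and Haddad both have date of appointment to current position Aug 16, 2017, so the next rule applies.
Among Beaumont and Haddad, alphabetically by surname: Beaumont before Haddad.
Full order: Beaumont, Haddad, Pereira, Marino, Lund, Lindqvist, Dimitriou.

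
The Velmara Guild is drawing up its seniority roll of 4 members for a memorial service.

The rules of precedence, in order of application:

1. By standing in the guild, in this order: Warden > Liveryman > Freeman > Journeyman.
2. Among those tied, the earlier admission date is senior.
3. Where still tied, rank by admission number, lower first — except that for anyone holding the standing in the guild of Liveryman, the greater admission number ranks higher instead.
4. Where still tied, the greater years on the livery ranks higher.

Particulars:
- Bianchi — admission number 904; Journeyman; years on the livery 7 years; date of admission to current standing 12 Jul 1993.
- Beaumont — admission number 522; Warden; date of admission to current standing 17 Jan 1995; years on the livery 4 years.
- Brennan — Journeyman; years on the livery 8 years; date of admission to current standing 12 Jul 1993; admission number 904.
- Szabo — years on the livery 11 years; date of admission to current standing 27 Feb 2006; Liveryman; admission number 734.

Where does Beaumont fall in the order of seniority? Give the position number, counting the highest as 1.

By standing in the guild: Beaumont (Warden); then Szabo (Liveryman); then Brennan and Bianchi (Journeyman).
Brennan and Bianchi both have date of admission to current standing 12 Jul 1993, so the next rule applies.
Brennan and Bianchi both have admission number 904, so the next rule applies.
Among Brennan and Bianchi, by years on the livery (higher first): Brennan (8 years) before Bianchi (7 years).
Order: Beaumont, Szabo, Brennan, Bianchi. So position 1.

1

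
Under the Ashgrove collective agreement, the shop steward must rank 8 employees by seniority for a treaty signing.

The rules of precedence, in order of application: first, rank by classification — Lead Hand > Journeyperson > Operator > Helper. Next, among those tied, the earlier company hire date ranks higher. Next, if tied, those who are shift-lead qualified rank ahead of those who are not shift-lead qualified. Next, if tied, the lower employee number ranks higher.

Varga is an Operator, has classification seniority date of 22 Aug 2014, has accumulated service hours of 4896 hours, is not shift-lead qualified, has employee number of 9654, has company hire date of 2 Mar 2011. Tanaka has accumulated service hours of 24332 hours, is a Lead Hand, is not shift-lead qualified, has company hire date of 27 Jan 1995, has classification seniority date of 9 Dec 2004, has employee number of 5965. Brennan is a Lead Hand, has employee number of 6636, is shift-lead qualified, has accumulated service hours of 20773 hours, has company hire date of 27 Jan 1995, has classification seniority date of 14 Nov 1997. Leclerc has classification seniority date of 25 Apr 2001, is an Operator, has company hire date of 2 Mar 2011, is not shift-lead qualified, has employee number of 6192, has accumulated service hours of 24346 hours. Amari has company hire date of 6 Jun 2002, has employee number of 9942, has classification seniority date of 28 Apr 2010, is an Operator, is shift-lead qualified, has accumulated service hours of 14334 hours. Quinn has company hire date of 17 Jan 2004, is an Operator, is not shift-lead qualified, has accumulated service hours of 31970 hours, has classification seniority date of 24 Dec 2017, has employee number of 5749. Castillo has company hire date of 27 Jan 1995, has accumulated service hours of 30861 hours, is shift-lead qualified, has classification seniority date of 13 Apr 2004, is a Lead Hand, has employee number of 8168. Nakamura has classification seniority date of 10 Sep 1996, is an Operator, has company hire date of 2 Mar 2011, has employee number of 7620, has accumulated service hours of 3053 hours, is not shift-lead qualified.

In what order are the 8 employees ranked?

Brennan, Castillo, Tanaka, Amari, Quinn, Leclerc, Nakamura, Varga

By classification: Brennan, Castillo and Tanaka (Lead Hand); then Amari, Quinn, Leclerc, Nakamura and Varga (Operator).
Brennan, Castillo and Tanaka all have company hire date 27 Jan 1995, so the next rule applies.
Among Brennan, Castillo and Tanaka, shift-lead qualified before not shift-lead qualified: Brennan and Castillo (shift-lead qualified) before Tanaka (not shift-lead qualified).
Among Brennan and Castillo, by employee number (lower first): Brennan (6636) before Castillo (8168).
Among Amari, Quinn, Leclerc, Nakamura and Varga, by company hire date (earlier first): Amari (6 Jun 2002) before Quinn (17 Jan 2004) before Leclerc, Nakamura and Varga (2 Mar 2011).
Leclerc, Nakamura and Varga are each not shift-lead qualified, so the next rule applies.
Among Leclerc, Nakamura and Varga, by employee number (lower first): Leclerc (6192) before Nakamura (7620) before Varga (9654).
Full order: Brennan, Castillo, Tanaka, Amari, Quinn, Leclerc, Nakamura, Varga.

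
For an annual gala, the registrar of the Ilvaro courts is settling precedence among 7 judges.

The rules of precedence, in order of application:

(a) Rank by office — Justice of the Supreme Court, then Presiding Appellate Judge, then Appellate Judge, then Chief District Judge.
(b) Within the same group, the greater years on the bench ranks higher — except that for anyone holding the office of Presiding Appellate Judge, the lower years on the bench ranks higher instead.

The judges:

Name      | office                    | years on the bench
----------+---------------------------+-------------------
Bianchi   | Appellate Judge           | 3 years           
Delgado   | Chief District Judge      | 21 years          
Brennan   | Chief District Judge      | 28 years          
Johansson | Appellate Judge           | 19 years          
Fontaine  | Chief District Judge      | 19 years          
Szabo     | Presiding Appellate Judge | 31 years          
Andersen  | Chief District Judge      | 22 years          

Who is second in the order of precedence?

Johansson

By office: Szabo (Presiding Appellate Judge); then Johansson and Bianchi (Appellate Judge); then Brennan, Andersen, Delgado and Fontaine (Chief District Judge).
Among Johansson and Bianchi, by years on the bench (higher first): Johansson (19 years) before Bianchi (3 years).
Among Brennan, Andersen, Delgado and Fontaine, by years on the bench (higher first): Brennan (28 years) before Andersen (22 years) before Delgado (21 years) before Fontaine (19 years).
Order: Szabo, Johansson, Bianchi, Brennan, Andersen, Delgado, Fontaine.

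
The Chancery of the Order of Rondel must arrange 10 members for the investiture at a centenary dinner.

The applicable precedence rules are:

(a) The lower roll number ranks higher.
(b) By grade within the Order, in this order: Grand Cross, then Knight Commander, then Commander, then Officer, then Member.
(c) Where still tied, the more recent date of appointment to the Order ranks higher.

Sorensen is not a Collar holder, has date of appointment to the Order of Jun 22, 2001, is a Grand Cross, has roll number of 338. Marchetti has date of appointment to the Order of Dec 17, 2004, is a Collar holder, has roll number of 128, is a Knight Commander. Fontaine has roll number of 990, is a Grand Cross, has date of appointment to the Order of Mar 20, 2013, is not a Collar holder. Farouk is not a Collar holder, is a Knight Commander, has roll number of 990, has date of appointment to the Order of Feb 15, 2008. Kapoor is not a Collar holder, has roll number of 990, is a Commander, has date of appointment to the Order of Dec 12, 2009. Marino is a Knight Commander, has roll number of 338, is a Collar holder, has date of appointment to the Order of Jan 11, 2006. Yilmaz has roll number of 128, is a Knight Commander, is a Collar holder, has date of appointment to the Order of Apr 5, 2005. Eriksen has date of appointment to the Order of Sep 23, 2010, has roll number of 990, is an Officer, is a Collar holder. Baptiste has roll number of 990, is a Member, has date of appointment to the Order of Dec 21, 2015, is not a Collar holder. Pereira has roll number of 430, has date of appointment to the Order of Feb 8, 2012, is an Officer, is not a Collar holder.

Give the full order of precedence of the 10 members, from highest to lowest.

Yilmaz, Marchetti, Sorensen, Marino, Pereira, Fontaine, Farouk, Kapoor, Eriksen, Baptiste

By roll number (lower first): Yilmaz and Marchetti (both 128); then Sorensen and Marino (both 338); then Pereira (430); then Fontaine, Farouk, Kapoor, Eriksen and Baptiste (each 990).
Yilmaz and Marchetti are each Knight Commander, so the next rule applies.
Among Yilmaz and Marchetti, by date of appointment to the Order (later first): Yilmaz (Apr 5, 2005) before Marchetti (Dec 17, 2004).
Among Sorensen and Marino, by grade within the Order: Sorensen (Grand Cross) before Marino (Knight Commander).
Among Fontaine, Farouk, Kapoor, Eriksen and Baptiste, by grade within the Order: Fontaine (Grand Cross) before Farouk (Knight Commander) before Kapoor (Commander) before Eriksen (Officer) before Baptiste (Member).
Full order: Yilmaz, Marchetti, Sorensen, Marino, Pereira, Fontaine, Farouk, Kapoor, Eriksen, Baptiste.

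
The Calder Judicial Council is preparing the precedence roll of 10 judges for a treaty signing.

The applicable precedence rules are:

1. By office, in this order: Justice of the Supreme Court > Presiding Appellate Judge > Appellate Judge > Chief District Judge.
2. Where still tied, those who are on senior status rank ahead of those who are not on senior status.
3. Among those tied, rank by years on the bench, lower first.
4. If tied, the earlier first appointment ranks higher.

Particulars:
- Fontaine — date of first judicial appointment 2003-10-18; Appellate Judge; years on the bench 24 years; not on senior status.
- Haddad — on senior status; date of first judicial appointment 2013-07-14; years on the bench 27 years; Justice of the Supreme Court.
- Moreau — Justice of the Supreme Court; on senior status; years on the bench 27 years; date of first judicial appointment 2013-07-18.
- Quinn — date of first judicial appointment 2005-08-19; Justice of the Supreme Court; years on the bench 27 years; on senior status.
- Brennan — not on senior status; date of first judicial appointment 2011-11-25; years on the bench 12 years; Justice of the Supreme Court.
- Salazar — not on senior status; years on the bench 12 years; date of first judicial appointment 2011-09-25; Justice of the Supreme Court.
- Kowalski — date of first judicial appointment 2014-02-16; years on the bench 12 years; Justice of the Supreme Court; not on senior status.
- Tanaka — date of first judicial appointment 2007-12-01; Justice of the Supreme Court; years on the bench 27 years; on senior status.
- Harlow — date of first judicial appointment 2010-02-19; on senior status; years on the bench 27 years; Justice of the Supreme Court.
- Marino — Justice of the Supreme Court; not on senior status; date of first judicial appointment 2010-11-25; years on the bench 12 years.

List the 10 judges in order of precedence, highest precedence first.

Quinn, Tanaka, Harlow, Haddad, Moreau, Marino, Salazar, Brennan, Kowalski, Fontaine

By office: Quinn, Tanaka, Harlow, Haddad, Moreau, Marino, Salazar, Brennan and Kowalski (Justice of the Supreme Court); then Fontaine (Appellate Judge).
Among Quinn, Tanaka, Harlow, Haddad, Moreau, Marino, Salazar, Brennan and Kowalski, on senior status before not on senior status: Quinn, Tanaka, Harlow, Haddad and Moreau (on senior status) before Marino, Salazar, Brennan and Kowalski (not on senior status).
Quinn, Tanaka, Harlow, Haddad and Moreau all have years on the bench 27 years, so the next rule applies.
Among Quinn, Tanaka, Harlow, Haddad and Moreau, by date of first judicial appointment (earlier first): Quinn (2005-08-19) before Tanaka (2007-12-01) before Harlow (2010-02-19) before Haddad (2013-07-14) before Moreau (2013-07-18).
Marino, Salazar, Brennan and Kowalski all have years on the bench 12 years, so the next rule applies.
Among Marino, Salazar, Brennan and Kowalski, by date of first judicial appointment (earlier first): Marino (2010-11-25) before Salazar (2011-09-25) before Brennan (2011-11-25) before Kowalski (2014-02-16).
Full order: Quinn, Tanaka, Harlow, Haddad, Moreau, Marino, Salazar, Brennan, Kowalski, Fontaine.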